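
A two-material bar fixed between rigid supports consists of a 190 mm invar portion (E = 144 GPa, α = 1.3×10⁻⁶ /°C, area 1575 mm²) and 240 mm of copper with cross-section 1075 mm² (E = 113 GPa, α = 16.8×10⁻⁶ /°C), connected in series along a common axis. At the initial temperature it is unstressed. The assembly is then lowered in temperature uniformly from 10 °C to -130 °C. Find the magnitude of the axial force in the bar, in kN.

Free thermal contraction of the whole bar: Σ αᵢΔT Lᵢ = 1.3×10⁻⁶×140×190 + 16.8×10⁻⁶×140×240 = 0.5991 mm.
Since the ends are fixed, an axial force P builds up, equal in every segment, with P · Σ Lᵢ/(AᵢEᵢ) = δ_free.
The series flexibility is Σ Lᵢ/(AᵢEᵢ) = 190/(1575×144×10³) + 240/(1075×113×10³) = 2.813×10⁻⁶ mm/N.
So P = 0.5991 / 2.813×10⁻⁶ = 212.9 kN, tensile.

P ≈ 213 kN (tensile)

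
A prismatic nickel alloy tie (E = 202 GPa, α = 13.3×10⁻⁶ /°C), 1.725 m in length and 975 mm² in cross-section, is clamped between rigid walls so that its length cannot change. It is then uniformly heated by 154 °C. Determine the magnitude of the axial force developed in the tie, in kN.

P ≈ 403 kN (compressive)

Full restraint means ε = 0, so the stress is σ = EαΔT = 202×10³ × 13.3×10⁻⁶ × 154 = 413.7 MPa.
P = AEαΔT = 975 × 202×10³ × 13.3×10⁻⁶ × 154 = 403.4 kN (compressive).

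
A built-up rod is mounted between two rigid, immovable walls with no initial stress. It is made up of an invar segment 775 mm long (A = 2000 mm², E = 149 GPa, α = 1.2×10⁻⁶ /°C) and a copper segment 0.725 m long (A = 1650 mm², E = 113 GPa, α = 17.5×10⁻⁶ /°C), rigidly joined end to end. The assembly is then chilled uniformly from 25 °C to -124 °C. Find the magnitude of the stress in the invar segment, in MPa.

σ ≈ 156 MPa (tensile)

Free thermal contraction of the whole bar: Σ αᵢΔT Lᵢ = 1.2×10⁻⁶×149×775 + 17.5×10⁻⁶×149×725 = 2.029 mm.
The walls prevent any net length change, so an axial force P (same in every segment) develops. Compatibility: P · Σ Lᵢ/(AᵢEᵢ) = δ_free.
The series flexibility is Σ Lᵢ/(AᵢEᵢ) = 775/(2000×149×10³) + 725/(1650×113×10³) = 6.489×10⁻⁶ mm/N.
P = 2.029 / 6.489×10⁻⁶ = 312700 N = 312.7 kN, tensile.
σ_{invar} = P / A = 312700 / 2000 = 156.3 MPa.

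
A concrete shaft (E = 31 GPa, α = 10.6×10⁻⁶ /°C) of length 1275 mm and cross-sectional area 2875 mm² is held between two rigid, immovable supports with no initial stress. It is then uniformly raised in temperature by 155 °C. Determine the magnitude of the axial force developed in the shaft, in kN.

P ≈ 146 kN (compressive)

With zero net strain, σ = E·αΔT = 31 GPa × 10.6×10⁻⁶ × 155 = 50.93 MPa.
Then P = σA = 50.93 × 2875 mm² = 146.4 kN, compressive.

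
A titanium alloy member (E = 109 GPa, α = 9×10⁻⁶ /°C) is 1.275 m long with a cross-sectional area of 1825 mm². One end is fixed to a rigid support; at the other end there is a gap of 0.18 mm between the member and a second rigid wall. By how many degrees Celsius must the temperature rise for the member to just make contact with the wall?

ΔT ≈ 15.7 °C

Contact occurs when the free expansion equals the gap: αΔT L = 0.18 mm.
ΔT = 0.18 / (9×10⁻⁶ × 1275) = 15.69 °C.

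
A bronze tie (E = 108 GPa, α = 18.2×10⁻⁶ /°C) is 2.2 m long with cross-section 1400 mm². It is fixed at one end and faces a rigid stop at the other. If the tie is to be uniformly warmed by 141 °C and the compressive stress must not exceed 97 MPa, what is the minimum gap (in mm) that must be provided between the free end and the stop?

g ≈ 3.67 mm

With no wall the tie would lengthen by αΔT L = 18.2×10⁻⁶ × 141 × 2200 = 5.646 mm.
A stress of 97 MPa corresponds to the wall pushing the tie back by σL/E = 97×2200/(108×10³) = 1.976 mm.
The gap must absorb the remainder: g_min = 5.646 − 1.976 = 3.67 mm.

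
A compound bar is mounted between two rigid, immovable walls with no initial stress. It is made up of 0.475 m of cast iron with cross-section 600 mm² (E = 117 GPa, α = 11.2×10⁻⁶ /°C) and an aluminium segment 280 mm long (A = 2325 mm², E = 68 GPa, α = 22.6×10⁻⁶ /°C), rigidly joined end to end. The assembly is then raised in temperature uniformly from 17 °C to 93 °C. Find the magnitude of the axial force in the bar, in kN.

P ≈ 104 kN (compressive)

Free thermal expansion of the whole bar: Σ αᵢΔT Lᵢ = 11.2×10⁻⁶×76×475 + 22.6×10⁻⁶×76×280 = 0.8852 mm.
The walls prevent any net length change, so an axial force P (same in every segment) develops. Compatibility: P · Σ Lᵢ/(AᵢEᵢ) = δ_free.
Σ Lᵢ/(AᵢEᵢ) = 475/(600×117×10³) + 280/(2325×68×10³) = 8.537×10⁻⁶ mm/N.
P = 0.8852 / 8.537×10⁻⁶ = 103700 N = 103.7 kN, compressive.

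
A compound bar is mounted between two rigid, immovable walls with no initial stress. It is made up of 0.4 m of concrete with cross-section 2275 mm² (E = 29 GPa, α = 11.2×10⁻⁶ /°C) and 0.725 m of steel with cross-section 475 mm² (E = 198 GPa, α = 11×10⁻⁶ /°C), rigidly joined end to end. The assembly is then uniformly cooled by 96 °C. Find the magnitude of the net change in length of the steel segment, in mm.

|ΔL| ≈ 0.0963 mm

Free thermal contraction of the whole bar: Σ αᵢΔT Lᵢ = 11.2×10⁻⁶×96×400 + 11×10⁻⁶×96×725 = 1.196 mm.
The rigid supports impose zero overall length change; the single axial force P common to all segments must satisfy P Σ Lᵢ/(AᵢEᵢ) = δ_free.
Σ Lᵢ/(AᵢEᵢ) = 400/(2275×29×10³) + 725/(475×198×10³) = 1.377×10⁻⁵ mm/N.
P = 1.196 / 1.377×10⁻⁵ = 86820 N = 86.82 kN, tensile.
For the steel segment, free thermal change = 11×10⁻⁶×96×725 = 0.7656 mm and elastic change from P = 86820×725/(475×198×10³) = 0.6693 mm; these oppose, so the net change is 0.0963 mm (segment shortens).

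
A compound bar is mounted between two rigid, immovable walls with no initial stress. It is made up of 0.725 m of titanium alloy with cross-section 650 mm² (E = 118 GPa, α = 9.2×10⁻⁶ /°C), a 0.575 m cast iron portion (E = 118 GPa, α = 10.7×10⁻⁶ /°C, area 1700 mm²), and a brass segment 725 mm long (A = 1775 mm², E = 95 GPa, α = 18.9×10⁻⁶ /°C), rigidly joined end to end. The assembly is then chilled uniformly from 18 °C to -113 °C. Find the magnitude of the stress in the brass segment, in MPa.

σ ≈ 118 MPa (tensile)

If the supports were absent, the total length change would be Σ αᵢΔT Lᵢ = 9.2×10⁻⁶×131×725 + 10.7×10⁻⁶×131×575 + 18.9×10⁻⁶×131×725 = 3.475 mm.
The walls prevent any net length change, so an axial force P (same in every segment) develops. Compatibility: P · Σ Lᵢ/(AᵢEᵢ) = δ_free.
The series flexibility is Σ Lᵢ/(AᵢEᵢ) = 725/(650×118×10³) + 575/(1700×118×10³) + 725/(1775×95×10³) = 1.662×10⁻⁵ mm/N.
So P = 3.475 / 1.662×10⁻⁵ = 209.1 kN, tensile.
σ_{brass} = P / A = 209100 / 1775 = 117.8 MPa.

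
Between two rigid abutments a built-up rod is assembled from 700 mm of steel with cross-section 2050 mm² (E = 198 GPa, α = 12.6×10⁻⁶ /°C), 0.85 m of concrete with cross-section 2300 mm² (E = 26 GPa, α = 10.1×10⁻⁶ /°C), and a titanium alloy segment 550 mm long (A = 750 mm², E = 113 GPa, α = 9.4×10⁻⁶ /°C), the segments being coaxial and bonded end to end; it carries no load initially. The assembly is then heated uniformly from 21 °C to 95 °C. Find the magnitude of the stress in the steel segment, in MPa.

With the walls removed the bar would change length by δ_free = Σ αᵢΔT Lᵢ = 12.6×10⁻⁶×74×700 + 10.1×10⁻⁶×74×850 + 9.4×10⁻⁶×74×550 = 1.671 mm.
The rigid supports impose zero overall length change; the single axial force P common to all segments must satisfy P Σ Lᵢ/(AᵢEᵢ) = δ_free.
The series flexibility is Σ Lᵢ/(AᵢEᵢ) = 700/(2050×198×10³) + 850/(2300×26×10³) + 550/(750×113×10³) = 2.243×10⁻⁵ mm/N.
Hence P = δ_free / Σ(L/AE) = 1.671/2.243×10⁻⁵ = 74.48 kN (compressive).
σ_{steel} = P / A = 74480 / 2050 = 36.33 MPa.

σ ≈ 36.3 MPa (compressive)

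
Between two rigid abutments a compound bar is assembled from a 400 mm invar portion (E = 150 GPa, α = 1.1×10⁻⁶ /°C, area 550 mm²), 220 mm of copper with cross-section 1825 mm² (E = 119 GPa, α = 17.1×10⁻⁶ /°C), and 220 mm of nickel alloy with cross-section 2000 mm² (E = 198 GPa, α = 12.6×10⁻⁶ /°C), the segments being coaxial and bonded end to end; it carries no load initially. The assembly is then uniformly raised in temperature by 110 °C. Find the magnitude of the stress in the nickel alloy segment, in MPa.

If the supports were absent, the total length change would be Σ αᵢΔT Lᵢ = 1.1×10⁻⁶×110×400 + 17.1×10⁻⁶×110×220 + 12.6×10⁻⁶×110×220 = 0.7671 mm.
The rigid supports impose zero overall length change; the single axial force P common to all segments must satisfy P Σ Lᵢ/(AᵢEᵢ) = δ_free.
Σ Lᵢ/(AᵢEᵢ) = 400/(550×150×10³) + 220/(1825×119×10³) + 220/(2000×198×10³) = 6.417×10⁻⁶ mm/N.
P = 0.7671 / 6.417×10⁻⁶ = 119500 N = 119.5 kN, compressive.
σ_{nickel alloy} = P / A = 119500 / 2000 = 59.77 MPa.

σ ≈ 59.8 MPa (compressive)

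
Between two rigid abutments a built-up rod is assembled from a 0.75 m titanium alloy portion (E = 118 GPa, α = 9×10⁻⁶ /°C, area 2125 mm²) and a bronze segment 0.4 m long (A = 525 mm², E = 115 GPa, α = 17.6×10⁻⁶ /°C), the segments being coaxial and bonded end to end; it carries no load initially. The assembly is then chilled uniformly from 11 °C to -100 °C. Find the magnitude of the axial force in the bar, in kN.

With the walls removed the bar would change length by δ_free = Σ αᵢΔT Lᵢ = 9×10⁻⁶×111×750 + 17.6×10⁻⁶×111×400 = 1.531 mm.
The rigid supports impose zero overall length change; the single axial force P common to all segments must satisfy P Σ Lᵢ/(AᵢEᵢ) = δ_free.
The series flexibility is Σ Lᵢ/(AᵢEᵢ) = 750/(2125×118×10³) + 400/(525×115×10³) = 9.616×10⁻⁶ mm/N.
So P = 1.531 / 9.616×10⁻⁶ = 159.2 kN, tensile.

P ≈ 159 kN (tensile)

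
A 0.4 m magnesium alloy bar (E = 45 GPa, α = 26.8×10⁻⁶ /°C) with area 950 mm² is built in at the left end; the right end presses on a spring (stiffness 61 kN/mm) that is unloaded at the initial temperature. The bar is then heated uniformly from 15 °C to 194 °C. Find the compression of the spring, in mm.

The unrestrained thermal change is αΔT L = 26.8×10⁻⁶ × 179 × 400 = 1.919 mm.
With a force P in the spring, the elastic change of the bar is PL/(AE) and that of the spring is P/k; compatibility requires their sum to equal δ_free.
P [ L/(AE) + 1/k ] = δ_free → P [ 400/(950×45×10³) + 1/(61×10³) ] = 1.919.
P = 1.919 / 2.575×10⁻⁵ = 74520 N.
Spring compression = P/k = 74520/(61×10³) = 1.222 mm.

δ ≈ 1.22 mm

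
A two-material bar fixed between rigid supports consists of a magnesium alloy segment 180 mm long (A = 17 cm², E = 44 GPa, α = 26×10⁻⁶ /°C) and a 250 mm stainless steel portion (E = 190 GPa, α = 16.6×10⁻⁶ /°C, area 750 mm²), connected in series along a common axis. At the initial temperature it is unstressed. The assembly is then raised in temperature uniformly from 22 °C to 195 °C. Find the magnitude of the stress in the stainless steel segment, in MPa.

If the supports were absent, the total length change would be Σ αᵢΔT Lᵢ = 26×10⁻⁶×173×180 + 16.6×10⁻⁶×173×250 = 1.528 mm.
The walls prevent any net length change, so an axial force P (same in every segment) develops. Compatibility: P · Σ Lᵢ/(AᵢEᵢ) = δ_free.
The series flexibility is Σ Lᵢ/(AᵢEᵢ) = 180/(1700×44×10³) + 250/(750×190×10³) = 4.161×10⁻⁶ mm/N.
P = 1.528 / 4.161×10⁻⁶ = 367100 N = 367.1 kN, compressive.
σ_{stainless steel} = P / A = 367100 / 750 = 489.5 MPa.

σ ≈ 490 MPa (compressive)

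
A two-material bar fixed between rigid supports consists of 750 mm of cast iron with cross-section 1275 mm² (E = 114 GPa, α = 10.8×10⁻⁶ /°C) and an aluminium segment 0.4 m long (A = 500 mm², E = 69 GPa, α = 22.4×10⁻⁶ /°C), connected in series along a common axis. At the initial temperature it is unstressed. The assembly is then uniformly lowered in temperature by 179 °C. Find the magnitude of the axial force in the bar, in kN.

P ≈ 182 kN (tensile)

With the walls removed the bar would change length by δ_free = Σ αᵢΔT Lᵢ = 10.8×10⁻⁶×179×750 + 22.4×10⁻⁶×179×400 = 3.054 mm.
The rigid supports impose zero overall length change; the single axial force P common to all segments must satisfy P Σ Lᵢ/(AᵢEᵢ) = δ_free.
The series flexibility is Σ Lᵢ/(AᵢEᵢ) = 750/(1275×114×10³) + 400/(500×69×10³) = 1.675×10⁻⁵ mm/N.
So P = 3.054 / 1.675×10⁻⁵ = 182.3 kN, tensile.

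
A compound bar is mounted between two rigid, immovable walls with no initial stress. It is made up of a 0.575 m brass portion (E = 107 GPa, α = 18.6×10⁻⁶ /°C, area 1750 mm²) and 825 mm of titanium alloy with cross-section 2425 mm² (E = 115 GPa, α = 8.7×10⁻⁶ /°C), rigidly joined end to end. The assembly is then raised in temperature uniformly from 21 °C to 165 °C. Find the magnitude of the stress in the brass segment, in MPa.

σ ≈ 244 MPa (compressive)

Free thermal expansion of the whole bar: Σ αᵢΔT Lᵢ = 18.6×10⁻⁶×144×575 + 8.7×10⁻⁶×144×825 = 2.574 mm.
Since the ends are fixed, an axial force P builds up, equal in every segment, with P · Σ Lᵢ/(AᵢEᵢ) = δ_free.
The series flexibility is Σ Lᵢ/(AᵢEᵢ) = 575/(1750×107×10³) + 825/(2425×115×10³) = 6.029×10⁻⁶ mm/N.
So P = 2.574 / 6.029×10⁻⁶ = 426.9 kN, compressive.
σ_{brass} = P / A = 426900 / 1750 = 243.9 MPa.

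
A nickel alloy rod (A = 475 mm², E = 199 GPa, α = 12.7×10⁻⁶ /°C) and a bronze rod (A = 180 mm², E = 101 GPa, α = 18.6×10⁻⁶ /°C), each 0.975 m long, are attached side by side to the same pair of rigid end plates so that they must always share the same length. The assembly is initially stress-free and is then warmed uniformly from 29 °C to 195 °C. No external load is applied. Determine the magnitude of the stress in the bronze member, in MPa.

Equilibrium of a rigid end plate with no external load gives equal and opposite internal forces ±P in the two members. Since α_{bronze} > α_{nickel alloy}, heating drives the bronze into compression and the nickel alloy into tension.
Compatibility of the two members (thermal + elastic change equal): (α₁ − α₂)ΔT = P·[1/(A₁E₁) + 1/(A₂E₂)].
|α₁ − α₂|·ΔT = 5.9×10⁻⁶ × 166 = 0.0009794.
1/(A₁E₁) + 1/(A₂E₂) = 1/(475×199×10³) + 1/(180×101×10³) = 6.558×10⁻⁸ N⁻¹.
So P = 0.0009794 / 6.558×10⁻⁸ = 14.93 kN.
σ_{bronze} = P/A₂ = 14930/180 = 82.96 MPa, compressive.

σ ≈ 83 MPa (compressive)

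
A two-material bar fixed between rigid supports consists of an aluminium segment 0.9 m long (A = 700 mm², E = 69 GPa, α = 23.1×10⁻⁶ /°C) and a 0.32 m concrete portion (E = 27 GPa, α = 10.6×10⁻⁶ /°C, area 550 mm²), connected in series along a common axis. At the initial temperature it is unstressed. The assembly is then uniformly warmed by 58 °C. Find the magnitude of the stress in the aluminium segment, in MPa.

σ ≈ 49.9 MPa (compressive)

If the supports were absent, the total length change would be Σ αᵢΔT Lᵢ = 23.1×10⁻⁶×58×900 + 10.6×10⁻⁶×58×320 = 1.403 mm.
The rigid supports impose zero overall length change; the single axial force P common to all segments must satisfy P Σ Lᵢ/(AᵢEᵢ) = δ_free.
The series flexibility is Σ Lᵢ/(AᵢEᵢ) = 900/(700×69×10³) + 320/(550×27×10³) = 4.018×10⁻⁵ mm/N.
So P = 1.403 / 4.018×10⁻⁵ = 34.9 kN, compressive.
σ_{aluminium} = P / A = 34900 / 700 = 49.86 MPa.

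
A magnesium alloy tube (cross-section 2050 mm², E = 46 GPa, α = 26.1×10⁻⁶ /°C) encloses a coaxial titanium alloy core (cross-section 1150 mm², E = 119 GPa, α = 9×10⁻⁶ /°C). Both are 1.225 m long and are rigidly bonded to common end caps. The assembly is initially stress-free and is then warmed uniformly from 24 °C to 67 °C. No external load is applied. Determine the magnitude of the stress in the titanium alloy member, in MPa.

Both members must finish at the same length. With the larger α, the magnesium alloy tends to over-expand; the plates restrain it, putting the magnesium alloy in compression and the titanium alloy in tension. With no external load the two internal forces are equal and opposite, magnitude P.
Setting the final lengths equal and cancelling L: (α₁ − α₂)ΔT = P/(A₁E₁) + P/(A₂E₂).
|α₁ − α₂|·ΔT = 17.1×10⁻⁶ × 43 = 0.0007353.
1/(A₁E₁) + 1/(A₂E₂) = 1/(2050×46×10³) + 1/(1150×119×10³) = 1.791×10⁻⁸ N⁻¹.
So P = 0.0007353 / 1.791×10⁻⁸ = 41.05 kN.
σ_{titanium alloy} = P/A₂ = 41050/1150 = 35.7 MPa, tensile.

σ ≈ 35.7 MPa (tensile)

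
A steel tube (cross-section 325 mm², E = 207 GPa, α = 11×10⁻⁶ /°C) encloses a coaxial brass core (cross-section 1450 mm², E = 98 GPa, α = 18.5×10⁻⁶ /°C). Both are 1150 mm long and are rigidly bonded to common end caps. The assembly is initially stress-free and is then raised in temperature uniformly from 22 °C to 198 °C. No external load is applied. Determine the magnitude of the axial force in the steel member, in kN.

The brass has the larger α, so on heating it would change length more than the steel if both were free. The rigid plates force a common final length, so the brass is put into compression and the steel into tension, with equal and opposite forces P (no external load).
Compatibility of the two members (thermal + elastic change equal): (α₁ − α₂)ΔT = P·[1/(A₁E₁) + 1/(A₂E₂)].
|α₁ − α₂|·ΔT = 7.5×10⁻⁶ × 176 = 0.00132.
1/(A₁E₁) + 1/(A₂E₂) = 1/(325×207×10³) + 1/(1450×98×10³) = 2.19×10⁻⁸ N⁻¹.
P = 0.00132 / 2.19×10⁻⁸ = 60270 N = 60.27 kN.

P ≈ 60.3 kN (tensile in the steel)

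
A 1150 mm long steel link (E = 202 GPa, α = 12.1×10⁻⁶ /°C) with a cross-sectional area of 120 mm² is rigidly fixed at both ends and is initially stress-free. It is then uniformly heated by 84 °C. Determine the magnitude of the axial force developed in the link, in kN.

Full restraint means ε = 0, so the stress is σ = EαΔT = 202×10³ × 12.1×10⁻⁶ × 84 = 205.3 MPa.
P = AEαΔT = 120 × 202×10³ × 12.1×10⁻⁶ × 84 = 24.64 kN (compressive).

P ≈ 24.6 kN (compressive)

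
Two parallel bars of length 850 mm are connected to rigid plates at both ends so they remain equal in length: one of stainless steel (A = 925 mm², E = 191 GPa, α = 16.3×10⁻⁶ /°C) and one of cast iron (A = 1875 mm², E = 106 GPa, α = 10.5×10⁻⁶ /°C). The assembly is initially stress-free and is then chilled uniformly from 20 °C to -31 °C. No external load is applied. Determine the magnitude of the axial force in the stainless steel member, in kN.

P ≈ 27.7 kN (tensile in the stainless steel)

Equilibrium of a rigid end plate with no external load gives equal and opposite internal forces ±P in the two members. Since α_{stainless steel} > α_{cast iron}, cooling drives the stainless steel into tension and the cast iron into compression.
Compatibility of the two members (thermal + elastic change equal): (α₁ − α₂)ΔT = P·[1/(A₁E₁) + 1/(A₂E₂)].
|α₁ − α₂|·ΔT = 5.8×10⁻⁶ × 51 = 0.0002958.
1/(A₁E₁) + 1/(A₂E₂) = 1/(925×191×10³) + 1/(1875×106×10³) = 1.069×10⁻⁸ N⁻¹.
P = 0.0002958 / 1.069×10⁻⁸ = 27670 N = 27.67 kN.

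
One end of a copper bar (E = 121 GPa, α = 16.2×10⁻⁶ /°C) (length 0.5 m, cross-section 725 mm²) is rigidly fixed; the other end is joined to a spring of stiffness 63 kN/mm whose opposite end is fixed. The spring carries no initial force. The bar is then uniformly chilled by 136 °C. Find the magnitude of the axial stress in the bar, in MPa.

Free thermal contraction: δ_free = αΔT L = 16.2×10⁻⁶ × 136 × 500 = 1.102 mm.
With a force P in the spring, the elastic change of the bar is PL/(AE) and that of the spring is P/k; compatibility requires their sum to equal δ_free.
P [ L/(AE) + 1/k ] = δ_free → P [ 500/(725×121×10³) + 1/(63×10³) ] = 1.102.
P = 1.102 / 2.157×10⁻⁵ = 51060 N.
σ = P/A = 51060/725 = 70.43 MPa.

σ ≈ 70.4 MPa (tensile)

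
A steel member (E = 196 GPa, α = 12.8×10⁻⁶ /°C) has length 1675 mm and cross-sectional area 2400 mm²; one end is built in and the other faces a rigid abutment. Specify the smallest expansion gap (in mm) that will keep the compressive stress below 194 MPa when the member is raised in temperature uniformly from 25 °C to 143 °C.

Free expansion if unrestrained: δ_free = αΔT L = 12.8×10⁻⁶ × 118 × 1675 = 2.53 mm.
A stress of 194 MPa corresponds to the wall pushing the member back by σL/E = 194×1675/(196×10³) = 1.658 mm.
So the gap has to take up the difference, g_min = δ_free − σL/E = 2.53 − 1.658 = 0.872 mm.

g ≈ 0.872 mm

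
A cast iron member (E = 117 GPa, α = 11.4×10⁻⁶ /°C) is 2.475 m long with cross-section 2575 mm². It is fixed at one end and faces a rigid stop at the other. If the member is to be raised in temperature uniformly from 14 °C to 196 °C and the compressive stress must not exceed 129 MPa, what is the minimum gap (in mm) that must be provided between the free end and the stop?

g ≈ 2.41 mm

Free expansion if unrestrained: δ_free = αΔT L = 11.4×10⁻⁶ × 182 × 2475 = 5.135 mm.
A stress of 129 MPa corresponds to the wall pushing the member back by σL/E = 129×2475/(117×10³) = 2.729 mm.
So the gap has to take up the difference, g_min = δ_free − σL/E = 5.135 − 2.729 = 2.406 mm.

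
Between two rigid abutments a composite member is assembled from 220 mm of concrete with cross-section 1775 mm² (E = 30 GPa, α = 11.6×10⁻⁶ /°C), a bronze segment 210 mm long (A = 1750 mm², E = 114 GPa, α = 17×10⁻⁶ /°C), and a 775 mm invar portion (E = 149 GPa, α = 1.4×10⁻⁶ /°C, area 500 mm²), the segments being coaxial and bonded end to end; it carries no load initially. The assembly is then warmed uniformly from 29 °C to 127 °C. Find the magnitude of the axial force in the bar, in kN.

With the walls removed the bar would change length by δ_free = Σ αᵢΔT Lᵢ = 11.6×10⁻⁶×98×220 + 17×10⁻⁶×98×210 + 1.4×10⁻⁶×98×775 = 0.7063 mm.
The walls prevent any net length change, so an axial force P (same in every segment) develops. Compatibility: P · Σ Lᵢ/(AᵢEᵢ) = δ_free.
The series flexibility is Σ Lᵢ/(AᵢEᵢ) = 220/(1775×30×10³) + 210/(1750×114×10³) + 775/(500×149×10³) = 1.559×10⁻⁵ mm/N.
P = 0.7063 / 1.559×10⁻⁵ = 45310 N = 45.31 kN, compressive.

P ≈ 45.3 kN (compressive)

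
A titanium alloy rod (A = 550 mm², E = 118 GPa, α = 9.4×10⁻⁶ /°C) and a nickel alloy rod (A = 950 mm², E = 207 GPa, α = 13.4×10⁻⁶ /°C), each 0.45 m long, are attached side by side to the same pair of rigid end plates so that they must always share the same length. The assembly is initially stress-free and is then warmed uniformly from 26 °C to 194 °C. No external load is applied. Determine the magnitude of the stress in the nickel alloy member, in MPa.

The nickel alloy has the larger α, so on heating it would change length more than the titanium alloy if both were free. The rigid plates force a common final length, so the nickel alloy is put into compression and the titanium alloy into tension, with equal and opposite forces P (no external load).
Compatibility of the two members (thermal + elastic change equal): (α₁ − α₂)ΔT = P·[1/(A₁E₁) + 1/(A₂E₂)].
|α₁ − α₂|·ΔT = 4×10⁻⁶ × 168 = 0.000672.
1/(A₁E₁) + 1/(A₂E₂) = 1/(550×118×10³) + 1/(950×207×10³) = 2.049×10⁻⁸ N⁻¹.
So P = 0.000672 / 2.049×10⁻⁸ = 32.79 kN.
σ_{nickel alloy} = P/A₂ = 32790/950 = 34.52 MPa, compressive.

σ ≈ 34.5 MPa (compressive)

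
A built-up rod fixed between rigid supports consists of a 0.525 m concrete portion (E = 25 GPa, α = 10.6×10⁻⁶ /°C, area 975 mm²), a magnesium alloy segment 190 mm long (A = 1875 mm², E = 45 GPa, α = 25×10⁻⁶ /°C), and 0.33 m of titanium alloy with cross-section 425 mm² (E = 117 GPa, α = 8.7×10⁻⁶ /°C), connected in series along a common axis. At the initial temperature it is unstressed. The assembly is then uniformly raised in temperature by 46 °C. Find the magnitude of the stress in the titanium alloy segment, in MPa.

Free thermal expansion of the whole bar: Σ αᵢΔT Lᵢ = 10.6×10⁻⁶×46×525 + 25×10⁻⁶×46×190 + 8.7×10⁻⁶×46×330 = 0.6066 mm.
The walls prevent any net length change, so an axial force P (same in every segment) develops. Compatibility: P · Σ Lᵢ/(AᵢEᵢ) = δ_free.
The series flexibility is Σ Lᵢ/(AᵢEᵢ) = 525/(975×25×10³) + 190/(1875×45×10³) + 330/(425×117×10³) = 3.043×10⁻⁵ mm/N.
So P = 0.6066 / 3.043×10⁻⁵ = 19.93 kN, compressive.
σ_{titanium alloy} = P / A = 19930 / 425 = 46.91 MPa.

σ ≈ 46.9 MPa (compressive)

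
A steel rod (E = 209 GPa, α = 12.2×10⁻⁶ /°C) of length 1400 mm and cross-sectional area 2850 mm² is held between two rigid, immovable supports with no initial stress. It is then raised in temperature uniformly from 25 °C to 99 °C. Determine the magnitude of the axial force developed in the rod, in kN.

P ≈ 538 kN (compressive)

Full restraint means ε = 0, so the stress is σ = EαΔT = 209×10³ × 12.2×10⁻⁶ × 74 = 188.7 MPa.
Then P = σA = 188.7 × 2850 mm² = 537.8 kN, compressive.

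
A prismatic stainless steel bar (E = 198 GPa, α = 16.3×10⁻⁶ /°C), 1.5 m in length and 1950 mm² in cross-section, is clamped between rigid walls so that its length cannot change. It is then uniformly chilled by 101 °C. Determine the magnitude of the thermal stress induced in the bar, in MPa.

σ ≈ 326 MPa (tensile)

The supports are rigid, so the total axial strain is zero. The restrained thermal strain is ε = αΔT = 16.3×10⁻⁶ × 101 = 1646.3×10⁻⁶.
Hence σ = E·αΔT = 198×10³ × 1646.3×10⁻⁶ = 326 MPa, tensile.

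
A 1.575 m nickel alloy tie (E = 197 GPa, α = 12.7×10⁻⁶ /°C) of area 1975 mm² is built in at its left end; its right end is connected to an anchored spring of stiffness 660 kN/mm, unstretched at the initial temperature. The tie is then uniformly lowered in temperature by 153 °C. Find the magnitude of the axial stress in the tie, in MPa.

σ ≈ 279 MPa (tensile)

Free thermal contraction: δ_free = αΔT L = 12.7×10⁻⁶ × 153 × 1575 = 3.06 mm.
Let P be the tensile force in the spring. The tie extends elastically by PL/(AE) and the spring stretches by P/k; together these equal δ_free.
So P = δ_free / [L/(AE) + 1/k] = 3.06 / [ 1575/(1975×197×10³) + 1/(660×10³) ].
P = 3.06 / 5.563×10⁻⁶ = 550100 N.
σ = P/A = 550100/1975 = 278.5 MPa.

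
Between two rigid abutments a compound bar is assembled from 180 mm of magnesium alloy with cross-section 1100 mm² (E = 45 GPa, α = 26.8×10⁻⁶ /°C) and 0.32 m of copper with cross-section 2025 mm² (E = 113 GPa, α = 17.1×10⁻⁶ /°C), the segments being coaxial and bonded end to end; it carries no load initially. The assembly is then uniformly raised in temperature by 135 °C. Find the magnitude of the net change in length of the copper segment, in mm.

|ΔL| ≈ 0.353 mm

If the supports were absent, the total length change would be Σ αᵢΔT Lᵢ = 26.8×10⁻⁶×135×180 + 17.1×10⁻⁶×135×320 = 1.39 mm.
The rigid supports impose zero overall length change; the single axial force P common to all segments must satisfy P Σ Lᵢ/(AᵢEᵢ) = δ_free.
The series flexibility is Σ Lᵢ/(AᵢEᵢ) = 180/(1100×45×10³) + 320/(2025×113×10³) = 5.035×10⁻⁶ mm/N.
Hence P = δ_free / Σ(L/AE) = 1.39/5.035×10⁻⁶ = 276.1 kN (compressive).
For the copper segment, free thermal change = 17.1×10⁻⁶×135×320 = 0.7387 mm and elastic change from P = 276100×320/(2025×113×10³) = 0.3861 mm; these oppose, so the net change is 0.353 mm (segment lengthens).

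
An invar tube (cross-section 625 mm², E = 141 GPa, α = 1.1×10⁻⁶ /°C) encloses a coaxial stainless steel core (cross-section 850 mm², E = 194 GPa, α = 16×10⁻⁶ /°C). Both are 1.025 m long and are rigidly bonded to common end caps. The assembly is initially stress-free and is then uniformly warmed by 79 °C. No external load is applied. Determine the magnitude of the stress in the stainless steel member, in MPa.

The stainless steel has the larger α, so on heating it would change length more than the invar if both were free. The rigid plates force a common final length, so the stainless steel is put into compression and the invar into tension, with equal and opposite forces P (no external load).
Setting the final lengths equal and cancelling L: (α₁ − α₂)ΔT = P/(A₁E₁) + P/(A₂E₂).
|α₁ − α₂|·ΔT = 14.9×10⁻⁶ × 79 = 0.001177.
1/(A₁E₁) + 1/(A₂E₂) = 1/(625×141×10³) + 1/(850×194×10³) = 1.741×10⁻⁸ N⁻¹.
So P = 0.001177 / 1.741×10⁻⁸ = 67.6 kN.
σ_{stainless steel} = P/A₂ = 67600/850 = 79.53 MPa, compressive.

σ ≈ 79.5 MPa (compressive)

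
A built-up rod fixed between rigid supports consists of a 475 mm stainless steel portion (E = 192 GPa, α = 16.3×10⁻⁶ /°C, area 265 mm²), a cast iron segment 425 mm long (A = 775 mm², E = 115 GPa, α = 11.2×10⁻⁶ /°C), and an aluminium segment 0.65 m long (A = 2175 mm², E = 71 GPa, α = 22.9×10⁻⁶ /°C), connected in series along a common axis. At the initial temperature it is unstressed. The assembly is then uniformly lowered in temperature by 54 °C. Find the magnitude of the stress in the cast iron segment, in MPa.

σ ≈ 104 MPa (tensile)

Free thermal contraction of the whole bar: Σ αᵢΔT Lᵢ = 16.3×10⁻⁶×54×475 + 11.2×10⁻⁶×54×425 + 22.9×10⁻⁶×54×650 = 1.479 mm.
Since the ends are fixed, an axial force P builds up, equal in every segment, with P · Σ Lᵢ/(AᵢEᵢ) = δ_free.
The series flexibility is Σ Lᵢ/(AᵢEᵢ) = 475/(265×192×10³) + 425/(775×115×10³) + 650/(2175×71×10³) = 1.831×10⁻⁵ mm/N.
P = 1.479 / 1.831×10⁻⁵ = 80760 N = 80.76 kN, tensile.
σ_{cast iron} = P / A = 80760 / 775 = 104.2 MPa.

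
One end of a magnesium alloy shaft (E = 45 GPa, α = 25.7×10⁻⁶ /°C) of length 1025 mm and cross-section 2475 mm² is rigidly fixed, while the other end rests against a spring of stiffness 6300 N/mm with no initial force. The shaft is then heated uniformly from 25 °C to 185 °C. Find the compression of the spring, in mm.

δ ≈ 3.98 mm

If the spring were absent the shaft would lengthen by αΔT L = 25.7×10⁻⁶ × 160 × 1025 = 4.215 mm.
With a force P in the spring, the elastic change of the shaft is PL/(AE) and that of the spring is P/k; compatibility requires their sum to equal δ_free.
So P = δ_free / [L/(AE) + 1/k] = 4.215 / [ 1025/(2475×45×10³) + 1/(6300) ].
P = 4.215 / 0.0001679 = 25100 N.
Spring compression = P/k = 25100/(6300) = 3.984 mm.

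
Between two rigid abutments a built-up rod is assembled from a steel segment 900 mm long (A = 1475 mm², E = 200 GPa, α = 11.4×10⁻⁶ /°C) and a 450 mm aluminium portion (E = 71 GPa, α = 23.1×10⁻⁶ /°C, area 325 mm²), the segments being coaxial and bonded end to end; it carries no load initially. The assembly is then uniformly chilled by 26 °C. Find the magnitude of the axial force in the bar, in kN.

With the walls removed the bar would change length by δ_free = Σ αᵢΔT Lᵢ = 11.4×10⁻⁶×26×900 + 23.1×10⁻⁶×26×450 = 0.537 mm.
Since the ends are fixed, an axial force P builds up, equal in every segment, with P · Σ Lᵢ/(AᵢEᵢ) = δ_free.
The series flexibility is Σ Lᵢ/(AᵢEᵢ) = 900/(1475×200×10³) + 450/(325×71×10³) = 2.255×10⁻⁵ mm/N.
So P = 0.537 / 2.255×10⁻⁵ = 23.81 kN, tensile.

P ≈ 23.8 kN (tensile)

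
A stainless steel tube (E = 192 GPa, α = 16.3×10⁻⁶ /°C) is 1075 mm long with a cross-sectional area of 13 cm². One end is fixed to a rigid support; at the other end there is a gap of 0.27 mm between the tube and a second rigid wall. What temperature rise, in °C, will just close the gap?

Contact occurs when the free expansion equals the gap: αΔT L = 0.27 mm.
ΔT = 0.27 / (16.3×10⁻⁶ × 1075) = 15.41 °C.

ΔT ≈ 15.4 °C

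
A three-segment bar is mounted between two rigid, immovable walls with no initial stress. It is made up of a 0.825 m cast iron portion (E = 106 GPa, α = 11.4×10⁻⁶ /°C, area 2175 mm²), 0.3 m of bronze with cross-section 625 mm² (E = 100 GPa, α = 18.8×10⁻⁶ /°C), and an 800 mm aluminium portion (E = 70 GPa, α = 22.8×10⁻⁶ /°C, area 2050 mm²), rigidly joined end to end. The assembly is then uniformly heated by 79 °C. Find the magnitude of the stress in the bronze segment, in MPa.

With the walls removed the bar would change length by δ_free = Σ αᵢΔT Lᵢ = 11.4×10⁻⁶×79×825 + 18.8×10⁻⁶×79×300 + 22.8×10⁻⁶×79×800 = 2.63 mm.
The walls prevent any net length change, so an axial force P (same in every segment) develops. Compatibility: P · Σ Lᵢ/(AᵢEᵢ) = δ_free.
Σ Lᵢ/(AᵢEᵢ) = 825/(2175×106×10³) + 300/(625×100×10³) + 800/(2050×70×10³) = 1.395×10⁻⁵ mm/N.
Hence P = δ_free / Σ(L/AE) = 2.63/1.395×10⁻⁵ = 188.5 kN (compressive).
σ_{bronze} = P / A = 188500 / 625 = 301.5 MPa.

σ ≈ 302 MPa (compressive)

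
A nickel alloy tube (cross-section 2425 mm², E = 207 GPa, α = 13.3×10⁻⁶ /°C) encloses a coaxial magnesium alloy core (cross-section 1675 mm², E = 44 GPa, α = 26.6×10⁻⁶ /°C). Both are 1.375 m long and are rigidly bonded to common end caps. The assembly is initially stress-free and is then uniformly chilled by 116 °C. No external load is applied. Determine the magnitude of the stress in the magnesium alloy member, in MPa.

σ ≈ 59.2 MPa (tensile)

The magnesium alloy has the larger α, so on cooling it would change length more than the nickel alloy if both were free. The rigid plates force a common final length, so the magnesium alloy is put into tension and the nickel alloy into compression, with equal and opposite forces P (no external load).
Compatibility of the two members (thermal + elastic change equal): (α₁ − α₂)ΔT = P·[1/(A₁E₁) + 1/(A₂E₂)].
|α₁ − α₂|·ΔT = 13.3×10⁻⁶ × 116 = 0.001543.
1/(A₁E₁) + 1/(A₂E₂) = 1/(2425×207×10³) + 1/(1675×44×10³) = 1.556×10⁻⁸ N⁻¹.
So P = 0.001543 / 1.556×10⁻⁸ = 99.15 kN.
σ_{magnesium alloy} = P/A₂ = 99150/1675 = 59.19 MPa, tensile.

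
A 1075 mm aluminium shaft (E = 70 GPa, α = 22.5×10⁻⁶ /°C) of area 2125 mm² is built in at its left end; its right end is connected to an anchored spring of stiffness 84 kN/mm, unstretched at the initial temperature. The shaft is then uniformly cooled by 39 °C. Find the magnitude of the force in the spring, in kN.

P ≈ 49.3 kN

The unrestrained thermal change is αΔT L = 22.5×10⁻⁶ × 39 × 1075 = 0.9433 mm.
Let P be the tensile force in the spring. The shaft extends elastically by PL/(AE) and the spring stretches by P/k; together these equal δ_free.
P [ L/(AE) + 1/k ] = δ_free → P [ 1075/(2125×70×10³) + 1/(84×10³) ] = 0.9433.
P = 0.9433 / 1.913×10⁻⁵ = 49310 N.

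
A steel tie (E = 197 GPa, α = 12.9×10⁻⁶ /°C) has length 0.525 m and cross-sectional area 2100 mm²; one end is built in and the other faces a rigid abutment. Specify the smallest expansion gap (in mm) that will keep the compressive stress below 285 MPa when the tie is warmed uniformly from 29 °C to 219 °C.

Free expansion if unrestrained: δ_free = αΔT L = 12.9×10⁻⁶ × 190 × 525 = 1.287 mm.
At the allowable stress the elastic shortening the wall may impose is σL/E = 285 × 525 / (197×10³) = 0.7595 mm.
So the gap has to take up the difference, g_min = δ_free − σL/E = 1.287 − 0.7595 = 0.5273 mm.

g ≈ 0.527 mm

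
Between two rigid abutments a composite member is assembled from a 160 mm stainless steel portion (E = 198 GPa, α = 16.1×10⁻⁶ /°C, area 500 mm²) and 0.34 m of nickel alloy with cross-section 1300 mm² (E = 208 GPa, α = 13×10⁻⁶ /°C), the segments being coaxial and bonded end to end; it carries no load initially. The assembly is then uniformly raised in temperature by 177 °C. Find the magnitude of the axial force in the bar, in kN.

With the walls removed the bar would change length by δ_free = Σ αᵢΔT Lᵢ = 16.1×10⁻⁶×177×160 + 13×10⁻⁶×177×340 = 1.238 mm.
The rigid supports impose zero overall length change; the single axial force P common to all segments must satisfy P Σ Lᵢ/(AᵢEᵢ) = δ_free.
The series flexibility is Σ Lᵢ/(AᵢEᵢ) = 160/(500×198×10³) + 340/(1300×208×10³) = 2.874×10⁻⁶ mm/N.
P = 1.238 / 2.874×10⁻⁶ = 430900 N = 430.9 kN, compressive.

P ≈ 431 kN (compressive)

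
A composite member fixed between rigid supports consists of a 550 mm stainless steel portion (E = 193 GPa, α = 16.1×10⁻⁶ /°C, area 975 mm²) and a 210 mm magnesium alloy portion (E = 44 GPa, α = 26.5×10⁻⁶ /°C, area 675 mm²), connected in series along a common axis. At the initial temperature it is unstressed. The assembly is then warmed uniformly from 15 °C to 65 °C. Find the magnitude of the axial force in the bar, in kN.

P ≈ 72.1 kN (compressive)

With the walls removed the bar would change length by δ_free = Σ αᵢΔT Lᵢ = 16.1×10⁻⁶×50×550 + 26.5×10⁻⁶×50×210 = 0.721 mm.
Since the ends are fixed, an axial force P builds up, equal in every segment, with P · Σ Lᵢ/(AᵢEᵢ) = δ_free.
Σ Lᵢ/(AᵢEᵢ) = 550/(975×193×10³) + 210/(675×44×10³) = 9.994×10⁻⁶ mm/N.
Hence P = δ_free / Σ(L/AE) = 0.721/9.994×10⁻⁶ = 72.15 kN (compressive).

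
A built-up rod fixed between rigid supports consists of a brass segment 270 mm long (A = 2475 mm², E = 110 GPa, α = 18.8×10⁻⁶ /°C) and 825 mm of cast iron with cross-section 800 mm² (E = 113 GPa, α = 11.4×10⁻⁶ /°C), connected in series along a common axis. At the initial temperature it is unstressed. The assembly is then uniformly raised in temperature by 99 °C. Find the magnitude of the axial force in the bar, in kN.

P ≈ 142 kN (compressive)

Free thermal expansion of the whole bar: Σ αᵢΔT Lᵢ = 18.8×10⁻⁶×99×270 + 11.4×10⁻⁶×99×825 = 1.434 mm.
The rigid supports impose zero overall length change; the single axial force P common to all segments must satisfy P Σ Lᵢ/(AᵢEᵢ) = δ_free.
The series flexibility is Σ Lᵢ/(AᵢEᵢ) = 270/(2475×110×10³) + 825/(800×113×10³) = 1.012×10⁻⁵ mm/N.
Hence P = δ_free / Σ(L/AE) = 1.434/1.012×10⁻⁵ = 141.7 kN (compressive).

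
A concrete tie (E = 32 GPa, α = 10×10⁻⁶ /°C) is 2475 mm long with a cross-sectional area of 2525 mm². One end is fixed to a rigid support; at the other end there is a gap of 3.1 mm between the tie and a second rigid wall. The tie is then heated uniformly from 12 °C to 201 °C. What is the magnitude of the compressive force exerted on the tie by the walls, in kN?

P ≈ 51.5 kN

If the wall were absent the tie would grow by αΔT L = 10×10⁻⁶ × 189 × 2475 = 4.678 mm.
The gap closes (δ_free > 3.1 mm) and the wall then resists a further 4.678 − 3.1 = 1.578 mm of expansion.
Compatibility: PL/(AE) = 1.578 mm, so σ = P/A = E × (1.578/2475) = 20.4 MPa.
Force on the wall = σA = 20.4 × 2525 mm² = 51.51 kN.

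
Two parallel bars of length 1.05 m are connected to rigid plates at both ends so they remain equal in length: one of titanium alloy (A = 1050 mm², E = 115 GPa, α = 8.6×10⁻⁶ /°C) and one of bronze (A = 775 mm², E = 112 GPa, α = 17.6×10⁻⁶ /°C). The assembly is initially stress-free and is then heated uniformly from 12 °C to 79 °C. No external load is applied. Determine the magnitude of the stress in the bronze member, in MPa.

Equilibrium of a rigid end plate with no external load gives equal and opposite internal forces ±P in the two members. Since α_{bronze} > α_{titanium alloy}, heating drives the bronze into compression and the titanium alloy into tension.
Compatibility of the two members (thermal + elastic change equal): (α₁ − α₂)ΔT = P·[1/(A₁E₁) + 1/(A₂E₂)].
|α₁ − α₂|·ΔT = 9×10⁻⁶ × 67 = 0.000603.
1/(A₁E₁) + 1/(A₂E₂) = 1/(1050×115×10³) + 1/(775×112×10³) = 1.98×10⁻⁸ N⁻¹.
So P = 0.000603 / 1.98×10⁻⁸ = 30.45 kN.
σ_{bronze} = P/A₂ = 30450/775 = 39.29 MPa, compressive.

σ ≈ 39.3 MPa (compressive)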